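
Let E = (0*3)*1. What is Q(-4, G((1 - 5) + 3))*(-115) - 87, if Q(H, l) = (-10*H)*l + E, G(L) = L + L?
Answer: 9113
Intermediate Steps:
E = 0 (E = 0*1 = 0)
G(L) = 2*L
Q(H, l) = -10*H*l (Q(H, l) = (-10*H)*l + 0 = -10*H*l + 0 = -10*H*l)
Q(-4, G((1 - 5) + 3))*(-115) - 87 = -10*(-4)*2*((1 - 5) + 3)*(-115) - 87 = -10*(-4)*2*(-4 + 3)*(-115) - 87 = -10*(-4)*2*(-1)*(-115) - 87 = -10*(-4)*(-2)*(-115) - 87 = -80*(-115) - 87 = 9200 - 87 = 9113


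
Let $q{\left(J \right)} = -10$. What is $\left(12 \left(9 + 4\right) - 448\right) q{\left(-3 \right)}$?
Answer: $2920$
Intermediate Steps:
$\left(12 \left(9 + 4\right) - 448\right) q{\left(-3 \right)} = \left(12 \left(9 + 4\right) - 448\right) \left(-10\right) = \left(12 \cdot 13 - 448\right) \left(-10\right) = \left(156 - 448\right) \left(-10\right) = \left(-292\right) \left(-10\right) = 2920$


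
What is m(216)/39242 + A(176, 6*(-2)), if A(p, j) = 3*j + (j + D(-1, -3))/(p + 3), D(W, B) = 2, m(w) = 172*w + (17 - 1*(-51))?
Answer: -123302744/3512159 ≈ -35.107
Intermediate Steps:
m(w) = 68 + 172*w (m(w) = 172*w + (17 + 51) = 172*w + 68 = 68 + 172*w)
A(p, j) = 3*j + (2 + j)/(3 + p) (A(p, j) = 3*j + (j + 2)/(p + 3) = 3*j + (2 + j)/(3 + p))
m(216)/39242 + A(176, 6*(-2)) = (68 + 172*216)/39242 + (2 + 10*(6*(-2)) + 3*(6*(-2))*176)/(3 + 176) = (68 + 37152)*(1/39242) + (2 + 10*(-12) + 3*(-12)*176)/179 = 37220*(1/39242) + (2 - 120 - 6336)/179 = 18610/19621 + (1/179)*(-6454) = 18610/19621 - 6454/179 = -123302744/3512159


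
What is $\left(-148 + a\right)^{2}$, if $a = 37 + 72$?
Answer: $1521$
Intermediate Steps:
$a = 109$
$\left(-148 + a\right)^{2} = \left(-148 + 109\right)^{2} = \left(-39\right)^{2} = 1521$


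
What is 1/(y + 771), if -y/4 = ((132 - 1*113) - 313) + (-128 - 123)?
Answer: 1/2951 ≈ 0.00033887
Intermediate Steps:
y = 2180 (y = -4*(((132 - 1*113) - 313) + (-128 - 123)) = -4*(((132 - 113) - 313) - 251) = -4*((19 - 313) - 251) = -4*(-294 - 251) = -4*(-545) = 2180)
1/(y + 771) = 1/(2180 + 771) = 1/2951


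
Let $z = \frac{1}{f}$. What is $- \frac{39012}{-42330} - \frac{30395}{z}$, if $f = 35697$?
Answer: $- \frac{7654747765823}{7055} \approx -1.085 \cdot 10^{9}$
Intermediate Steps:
$z = \frac{1}{35697} \approx 2.8014 \cdot 10^{-5}$
$- \frac{39012}{-42330} - \frac{30395}{z} = - \frac{39012}{-42330} - 30395 \frac{1}{\frac{1}{35697}} = \left(-39012\right) \left(- \frac{1}{42330}\right) - 1085010315 = \frac{6502}{7055} - 1085010315 = - \frac{7654747765823}{7055}$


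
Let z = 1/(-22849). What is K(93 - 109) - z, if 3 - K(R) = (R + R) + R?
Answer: 1165300/22849 ≈ 51.000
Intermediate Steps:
K(R) = 3 - 3*R (K(R) = 3 - ((R + R) + R) = 3 - (2*R + R) = 3 - 3*R)
z = -1/22849 ≈ -4.3766e-5
K(93 - 109) - z = (3 - 3*(93 - 109)) - 1*(-1/22849) = (3 - 3*(-16)) + 1/22849 = (3 + 48) + 1/22849 = 51 + 1/22849 = 1165300/22849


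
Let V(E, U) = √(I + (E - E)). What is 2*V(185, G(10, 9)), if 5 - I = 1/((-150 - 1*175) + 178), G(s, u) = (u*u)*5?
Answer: 8*√138/21 ≈ 4.4752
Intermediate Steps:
G(s, u) = 5*u² (G(s, u) = u²*5 = 5*u²)
I = 736/147 (I = 5 - 1/((-150 - 1*175) + 178) = 5 - 1/((-150 - 175) + 178) = 5 - 1/(-325 + 178) = 5 - 1/(-147) = 5 - 1*(-1/147) = 5 + 1/147 = 736/147 ≈ 5.0068)
V(E, U) = 4*√138/21 (V(E, U) = √(736/147 + (E - E)) = √(736/147 + 0) = √(736/147) = 4*√138/21)
2*V(185, G(10, 9)) = 2*(4*√138/21) = 8*√138/21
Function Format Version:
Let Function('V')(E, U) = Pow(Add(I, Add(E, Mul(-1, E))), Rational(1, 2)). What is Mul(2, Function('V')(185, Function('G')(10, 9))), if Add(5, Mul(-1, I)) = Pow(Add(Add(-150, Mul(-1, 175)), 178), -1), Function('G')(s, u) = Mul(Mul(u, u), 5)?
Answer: Mul(Rational(8, 21), Pow(138, Rational(1, 2))) ≈ 4.4752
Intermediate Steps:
Function('G')(s, u) = Mul(5, Pow(u, 2)) (Function('G')(s, u) = Mul(Pow(u, 2), 5) = Mul(5, Pow(u, 2)))
I = Rational(736, 147) (I = Add(5, Mul(-1, Pow(Add(Add(-150, Mul(-1, 175)), 178), -1))) = Add(5, Mul(-1, Pow(Add(Add(-150, -175), 178), -1))) = Add(5, Mul(-1, Pow(Add(-325, 178), -1))) = Add(5, Mul(-1, Pow(-147, -1))) = Add(5, Mul(-1, Rational(-1, 147))) = Add(5, Rational(1, 147)) = Rational(736, 147) ≈ 5.0068)
Function('V')(E, U) = Mul(Rational(4, 21), Pow(138, Rational(1, 2))) (Function('V')(E, U) = Pow(Add(Rational(736, 147), Add(E, Mul(-1, E))), Rational(1, 2)) = Pow(Add(Rational(736, 147), 0), Rational(1, 2)) = Pow(Rational(736, 147), Rational(1, 2)) = Mul(Rational(4, 21), Pow(138, Rational(1, 2))))
Mul(2, Function('V')(185, Function('G')(10, 9))) = Mul(2, Mul(Rational(4, 21), Pow(138, Rational(1, 2)))) = Mul(Rational(8, 21), Pow(138, Rational(1, 2)))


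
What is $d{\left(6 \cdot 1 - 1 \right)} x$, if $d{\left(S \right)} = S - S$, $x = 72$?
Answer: $0$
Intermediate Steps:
$d{\left(S \right)} = 0$
$d{\left(6 \cdot 1 - 1 \right)} x = 0 \cdot 72 = 0$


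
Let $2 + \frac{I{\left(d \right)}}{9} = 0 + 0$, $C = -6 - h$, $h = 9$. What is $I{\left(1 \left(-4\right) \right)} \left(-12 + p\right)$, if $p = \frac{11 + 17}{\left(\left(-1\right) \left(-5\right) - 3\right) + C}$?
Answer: $\frac{3312}{13} \approx 254.77$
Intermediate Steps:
$C = -15$ ($C = -6 - 9 = -15$)
$p = - \frac{28}{13}$ ($p = \frac{11 + 17}{\left(\left(-1\right) \left(-5\right) - 3\right) - 15} = \frac{28}{\left(5 - 3\right) - 15} = \frac{28}{2 - 15} = \frac{28}{-13} = 28 \left(- \frac{1}{13}\right) = - \frac{28}{13} \approx -2.1538$)
$I{\left(d \right)} = -18$ ($I{\left(d \right)} = -18 + 9 \left(0 + 0\right) = -18 + 9 \cdot 0 = -18 + 0 = -18$)
$I{\left(1 \left(-4\right) \right)} \left(-12 + p\right) = - 18 \left(-12 - \frac{28}{13}\right) = \left(-18\right) \left(- \frac{184}{13}\right) = \frac{3312}{13}$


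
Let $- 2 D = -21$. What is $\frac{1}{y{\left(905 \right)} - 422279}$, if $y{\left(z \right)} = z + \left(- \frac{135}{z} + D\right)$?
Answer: $- \frac{362}{152533641} \approx -2.3732 \cdot 10^{-6}$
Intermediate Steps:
$D = \frac{21}{2}$ ($D = \left(- \frac{1}{2}\right) \left(-21\right) = \frac{21}{2} \approx 10.5$)
$y{\left(z \right)} = \frac{21}{2} + z - \frac{135}{z}$ ($y{\left(z \right)} = z + \left(- \frac{135}{z} + \frac{21}{2}\right) = z + \left(\frac{21}{2} - \frac{135}{z}\right) = \frac{21}{2} + z - \frac{135}{z}$)
$\frac{1}{y{\left(905 \right)} - 422279} = \frac{1}{\left(\frac{21}{2} + 905 - \frac{135}{905}\right) - 422279} = \frac{1}{\left(\frac{21}{2} + 905 - \frac{27}{181}\right) - 422279} = \frac{1}{\frac{331357}{362} - 422279} = \frac{1}{- \frac{152533641}{362}} = - \frac{362}{152533641}$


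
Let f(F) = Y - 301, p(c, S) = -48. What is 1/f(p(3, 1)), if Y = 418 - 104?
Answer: 1/13 ≈ 0.076923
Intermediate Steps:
Y = 314
f(F) = 13 (f(F) = 314 - 301 = 13)
1/f(p(3, 1)) = 1/13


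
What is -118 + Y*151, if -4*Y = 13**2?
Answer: -25991/4 ≈ -6497.8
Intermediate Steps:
Y = -169/4 (Y = -1/4*13**2 = -1/4*169 = -169/4 ≈ -42.250)
-118 + Y*151 = -118 - 169/4*151 = -118 - 25519/4 = -25991/4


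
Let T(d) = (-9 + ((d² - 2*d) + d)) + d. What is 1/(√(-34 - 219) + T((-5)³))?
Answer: 15616/243859709 - I*√253/243859709 ≈ 6.4037e-5 - 6.5226e-8*I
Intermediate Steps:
T(d) = -9 + d² (T(d) = (-9 + (d² - d)) + d = (-9 + d² - d) + d = -9 + d²)
1/(√(-34 - 219) + T((-5)³)) = 1/(√(-34 - 219) + (-9 + ((-5)³)²)) = 1/(√(-253) + (-9 + (-125)²)) = 1/(I*√253 + (-9 + 15625)) = 1/(I*√253 + 15616) = 1/(15616 + I*√253)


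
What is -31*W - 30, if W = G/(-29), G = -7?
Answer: -1087/29 ≈ -37.483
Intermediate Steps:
W = 7/29 (W = -7/(-29) = -7*(-1/29) = 7/29 ≈ 0.24138)
-31*W - 30 = -31*7/29 - 30 = -217/29 - 30 = -1087/29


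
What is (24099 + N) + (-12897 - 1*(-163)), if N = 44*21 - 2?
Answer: 12287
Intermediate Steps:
N = 922 (N = 924 - 2 = 922)
(24099 + N) + (-12897 - 1*(-163)) = (24099 + 922) + (-12897 - 1*(-163)) = 25021 + (-12897 + 163) = 25021 - 12734 = 12287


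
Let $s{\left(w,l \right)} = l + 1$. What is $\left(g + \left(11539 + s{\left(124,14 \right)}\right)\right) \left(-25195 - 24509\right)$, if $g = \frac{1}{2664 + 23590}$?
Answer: $- \frac{7538573794884}{13127} \approx -5.7428 \cdot 10^{8}$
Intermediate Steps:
$s{\left(w,l \right)} = 1 + l$
$g = \frac{1}{26254} \approx 3.8089 \cdot 10^{-5}$
$\left(g + \left(11539 + s{\left(124,14 \right)}\right)\right) \left(-25195 - 24509\right) = \left(\frac{1}{26254} + \left(11539 + \left(1 + 14\right)\right)\right) \left(-25195 - 24509\right) = \left(\frac{1}{26254} + \left(11539 + 15\right)\right) \left(-49704\right) = \left(\frac{1}{26254} + 11554\right) \left(-49704\right) = \frac{303338717}{26254} \left(-49704\right) = - \frac{7538573794884}{13127}$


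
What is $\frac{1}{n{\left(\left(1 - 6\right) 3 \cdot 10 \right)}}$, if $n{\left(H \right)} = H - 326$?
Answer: $- \frac{1}{476} \approx -0.0021008$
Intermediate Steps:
$n{\left(H \right)} = -326 + H$
$\frac{1}{n{\left(\left(1 - 6\right) 3 \cdot 10 \right)}} = \frac{1}{-326 + \left(1 - 6\right) 3 \cdot 10} = \frac{1}{-326 + \left(-5\right) 3 \cdot 10} = \frac{1}{-326 - 150} = \frac{1}{-476} = - \frac{1}{476}$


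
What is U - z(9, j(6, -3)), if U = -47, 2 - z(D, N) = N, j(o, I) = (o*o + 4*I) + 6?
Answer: -19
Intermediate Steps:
j(o, I) = 6 + o² + 4*I (j(o, I) = (o² + 4*I) + 6 = 6 + o² + 4*I)
z(D, N) = 2 - N
U - z(9, j(6, -3)) = -47 - (2 - (6 + 6² + 4*(-3))) = -47 - (2 - (6 + 36 - 12)) = -47 - (2 - 1*30) = -47 - (2 - 30) = -47 - 1*(-28) = -47 + 28 = -19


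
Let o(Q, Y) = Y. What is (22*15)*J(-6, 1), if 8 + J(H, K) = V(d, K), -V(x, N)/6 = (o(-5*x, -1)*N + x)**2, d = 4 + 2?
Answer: -52140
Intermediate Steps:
d = 6
V(x, N) = -6*(x - N)**2 (V(x, N) = -6*(-N + x)**2 = -6*(x - N)**2)
J(H, K) = -8 - 6*(-6 + K)**2 (J(H, K) = -8 - 6*(K - 1*6)**2 = -8 - 6*(K - 6)**2 = -8 - 6*(-6 + K)**2)
(22*15)*J(-6, 1) = (22*15)*(-224 - 6*1**2 + 72*1) = 330*(-224 - 6*1 + 72) = 330*(-224 - 6 + 72) = 330*(-158) = -52140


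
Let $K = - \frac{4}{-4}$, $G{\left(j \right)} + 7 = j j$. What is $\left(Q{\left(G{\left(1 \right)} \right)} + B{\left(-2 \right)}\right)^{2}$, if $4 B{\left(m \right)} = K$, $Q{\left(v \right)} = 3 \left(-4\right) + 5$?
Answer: $\frac{729}{16} \approx 45.563$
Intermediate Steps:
$G{\left(j \right)} = -7 + j^{2}$ ($G{\left(j \right)} = -7 + j j = -7 + j^{2}$)
$Q{\left(v \right)} = -7$ ($Q{\left(v \right)} = -12 + 5 = -7$)
$K = 1$ ($K = \left(-4\right) \left(- \frac{1}{4}\right) = 1$)
$B{\left(m \right)} = \frac{1}{4}$ ($B{\left(m \right)} = \frac{1}{4} \cdot 1 = \frac{1}{4}$)
$\left(Q{\left(G{\left(1 \right)} \right)} + B{\left(-2 \right)}\right)^{2} = \left(-7 + \frac{1}{4}\right)^{2} = \left(- \frac{27}{4}\right)^{2} = \frac{729}{16}$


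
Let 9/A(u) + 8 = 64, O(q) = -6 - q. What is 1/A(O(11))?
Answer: 56/9 ≈ 6.2222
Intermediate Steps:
A(u) = 9/56 (A(u) = 9/(-8 + 64) = 9/56)
1/A(O(11)) = 1/(9/56) = 56/9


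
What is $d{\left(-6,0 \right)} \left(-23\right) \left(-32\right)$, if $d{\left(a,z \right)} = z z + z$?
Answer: $0$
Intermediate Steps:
$d{\left(a,z \right)} = z + z^{2}$ ($d{\left(a,z \right)} = z^{2} + z = z + z^{2}$)
$d{\left(-6,0 \right)} \left(-23\right) \left(-32\right) = 0 \left(1 + 0\right) \left(-23\right) \left(-32\right) = 0 \cdot 1 \left(-23\right) \left(-32\right) = 0 \left(-23\right) \left(-32\right) = 0 \left(-32\right) = 0$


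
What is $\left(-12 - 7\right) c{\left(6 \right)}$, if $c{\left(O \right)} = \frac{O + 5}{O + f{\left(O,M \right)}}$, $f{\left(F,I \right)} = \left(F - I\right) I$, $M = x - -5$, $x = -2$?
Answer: $- \frac{209}{15} \approx -13.933$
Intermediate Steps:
$M = 3$ ($M = -2 - -5 = -2 + 5 = 3$)
$f{\left(F,I \right)} = I \left(F - I\right)$
$c{\left(O \right)} = \frac{5 + O}{-9 + 4 O}$ ($c{\left(O \right)} = \frac{O + 5}{O + 3 \left(O - 3\right)} = \frac{5 + O}{O + 3 \left(O - 3\right)} = \frac{5 + O}{O + 3 \left(-3 + O\right)} = \frac{5 + O}{O + \left(-9 + 3 O\right)} = \frac{5 + O}{-9 + 4 O}$)
$\left(-12 - 7\right) c{\left(6 \right)} = \left(-12 - 7\right) \frac{5 + 6}{-9 + 4 \cdot 6} = - 19 \frac{1}{-9 + 24} \cdot 11 = - 19 \cdot \frac{1}{15} \cdot 11 = \left(-19\right) \frac{11}{15} = - \frac{209}{15}$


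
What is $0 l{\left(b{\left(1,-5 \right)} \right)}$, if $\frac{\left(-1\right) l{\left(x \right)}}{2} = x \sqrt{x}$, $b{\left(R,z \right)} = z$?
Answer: $0$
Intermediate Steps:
$l{\left(x \right)} = - 2 x^{\frac{3}{2}}$ ($l{\left(x \right)} = - 2 x \sqrt{x} = - 2 x^{\frac{3}{2}}$)
$0 l{\left(b{\left(1,-5 \right)} \right)} = 0 \left(- 2 \left(-5\right)^{\frac{3}{2}}\right) = 0 \left(- 2 \left(- 5 i \sqrt{5}\right)\right) = 0 \cdot 10 i \sqrt{5} = 0$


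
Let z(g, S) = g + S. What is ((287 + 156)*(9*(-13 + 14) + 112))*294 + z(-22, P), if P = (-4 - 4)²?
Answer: 15759324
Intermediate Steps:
P = 64 (P = (-8)² = 64)
z(g, S) = S + g
((287 + 156)*(9*(-13 + 14) + 112))*294 + z(-22, P) = ((287 + 156)*(9*(-13 + 14) + 112))*294 + (64 - 22) = (443*(9*1 + 112))*294 + 42 = (443*(9 + 112))*294 + 42 = (443*121)*294 + 42 = 53603*294 + 42 = 15759282 + 42 = 15759324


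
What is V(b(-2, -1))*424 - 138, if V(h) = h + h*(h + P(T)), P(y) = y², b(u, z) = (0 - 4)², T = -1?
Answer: 121974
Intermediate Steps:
b(u, z) = 16 (b(u, z) = (-4)² = 16)
V(h) = h + h*(1 + h) (V(h) = h + h*(h + (-1)²) = h + h*(h + 1) = h + h*(1 + h))
V(b(-2, -1))*424 - 138 = (16*(2 + 16))*424 - 138 = (16*18)*424 - 138 = 288*424 - 138 = 122112 - 138 = 121974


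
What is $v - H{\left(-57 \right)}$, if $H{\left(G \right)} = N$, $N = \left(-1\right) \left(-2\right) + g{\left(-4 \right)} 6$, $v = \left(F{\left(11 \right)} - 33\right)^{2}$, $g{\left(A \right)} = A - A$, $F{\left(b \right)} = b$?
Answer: $482$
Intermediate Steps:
$g{\left(A \right)} = 0$
$v = 484$ ($v = \left(11 - 33\right)^{2} = \left(-22\right)^{2} = 484$)
$N = 2$ ($N = \left(-1\right) \left(-2\right) + 0 \cdot 6 = 2 + 0 = 2$)
$H{\left(G \right)} = 2$
$v - H{\left(-57 \right)} = 484 - 2 = 482$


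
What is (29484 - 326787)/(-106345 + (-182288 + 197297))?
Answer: 297303/91336 ≈ 3.2550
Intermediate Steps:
(29484 - 326787)/(-106345 + (-182288 + 197297)) = -297303/(-106345 + 15009) = -297303/(-91336) = -297303*(-1/91336) = 297303/91336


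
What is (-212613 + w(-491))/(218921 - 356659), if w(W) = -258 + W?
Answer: 106681/68869 ≈ 1.5490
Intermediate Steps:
(-212613 + w(-491))/(218921 - 356659) = (-212613 + (-258 - 491))/(218921 - 356659) = (-212613 - 749)/(-137738) = -213362*(-1/137738) = 106681/68869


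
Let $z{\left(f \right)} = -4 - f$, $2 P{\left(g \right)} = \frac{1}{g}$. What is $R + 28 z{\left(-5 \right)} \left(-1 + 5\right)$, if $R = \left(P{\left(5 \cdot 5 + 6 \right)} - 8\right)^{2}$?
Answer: $\frac{675553}{3844} \approx 175.74$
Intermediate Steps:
$P{\left(g \right)} = \frac{1}{2 g}$
$R = \frac{245025}{3844}$ ($R = \left(\frac{1}{2 \left(5 \cdot 5 + 6\right)} - 8\right)^{2} = \left(\frac{1}{2 \left(25 + 6\right)} - 8\right)^{2} = \left(\frac{1}{2 \cdot 31} - 8\right)^{2} = \left(\frac{1}{2} \cdot \frac{1}{31} - 8\right)^{2} = \left(\frac{1}{62} - 8\right)^{2} = \left(- \frac{495}{62}\right)^{2} = \frac{245025}{3844} \approx 63.742$)
$R + 28 z{\left(-5 \right)} \left(-1 + 5\right) = \frac{245025}{3844} + 28 \left(-4 - -5\right) \left(-1 + 5\right) = \frac{245025}{3844} + 28 \left(-4 + 5\right) 4 = \frac{245025}{3844} + 28 \cdot 1 \cdot 4 = \frac{245025}{3844} + 28 \cdot 4 = \frac{245025}{3844} + 112 = \frac{675553}{3844}$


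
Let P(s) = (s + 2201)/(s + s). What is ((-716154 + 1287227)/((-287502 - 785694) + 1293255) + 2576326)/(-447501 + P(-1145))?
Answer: -649151216981515/112755849021207 ≈ -5.7571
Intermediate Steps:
P(s) = (2201 + s)/(2*s) (P(s) = (2201 + s)/((2*s)) = (2201 + s)*(1/(2*s)) = (2201 + s)/(2*s))
((-716154 + 1287227)/((-287502 - 785694) + 1293255) + 2576326)/(-447501 + P(-1145)) = ((-716154 + 1287227)/((-287502 - 785694) + 1293255) + 2576326)/(-447501 + (1/2)*(2201 - 1145)/(-1145)) = (571073/(-1073196 + 1293255) + 2576326)/(-447501 + (1/2)*(-1/1145)*1056) = (571073/220059 + 2576326)/(-447501 - 528/1145) = (571073*(1/220059) + 2576326)/(-512389173/1145) = (571073/220059 + 2576326)*(-1145/512389173) = (566944294307/220059)*(-1145/512389173) = -649151216981515/112755849021207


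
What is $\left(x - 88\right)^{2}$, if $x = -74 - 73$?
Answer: $55225$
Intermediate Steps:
$x = -147$
$\left(x - 88\right)^{2} = \left(-147 - 88\right)^{2} = \left(-235\right)^{2} = 55225$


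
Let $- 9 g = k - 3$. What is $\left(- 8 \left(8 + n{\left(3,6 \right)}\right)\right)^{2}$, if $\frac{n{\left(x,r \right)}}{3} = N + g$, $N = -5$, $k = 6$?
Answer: $4096$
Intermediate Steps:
$g = - \frac{1}{3}$ ($g = - \frac{6 - 3}{9} = \left(- \frac{1}{9}\right) 3 = - \frac{1}{3} \approx -0.33333$)
$n{\left(x,r \right)} = -16$ ($n{\left(x,r \right)} = 3 \left(-5 - \frac{1}{3}\right) = 3 \left(- \frac{16}{3}\right) = -16$)
$\left(- 8 \left(8 + n{\left(3,6 \right)}\right)\right)^{2} = \left(- 8 \left(8 - 16\right)\right)^{2} = \left(\left(-8\right) \left(-8\right)\right)^{2} = 64^{2} = 4096$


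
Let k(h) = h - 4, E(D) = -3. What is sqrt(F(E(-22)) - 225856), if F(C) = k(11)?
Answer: I*sqrt(225849) ≈ 475.24*I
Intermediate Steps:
k(h) = -4 + h
F(C) = 7 (F(C) = -4 + 11 = 7)
sqrt(F(E(-22)) - 225856) = sqrt(7 - 225856) = sqrt(-225849) = I*sqrt(225849)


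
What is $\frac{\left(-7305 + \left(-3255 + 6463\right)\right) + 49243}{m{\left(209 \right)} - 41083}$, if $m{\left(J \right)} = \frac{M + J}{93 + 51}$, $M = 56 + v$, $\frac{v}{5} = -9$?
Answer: $- \frac{1625256}{1478933} \approx -1.0989$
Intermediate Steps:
$v = -45$ ($v = 5 \left(-9\right) = -45$)
$M = 11$ ($M = 56 - 45 = 11$)
$m{\left(J \right)} = \frac{11}{144} + \frac{J}{144}$ ($m{\left(J \right)} = \frac{11 + J}{93 + 51} = \frac{11 + J}{144} = \left(11 + J\right) \frac{1}{144} = \frac{11}{144} + \frac{J}{144}$)
$\frac{\left(-7305 + \left(-3255 + 6463\right)\right) + 49243}{m{\left(209 \right)} - 41083} = \frac{\left(-7305 + \left(-3255 + 6463\right)\right) + 49243}{\left(\frac{11}{144} + \frac{1}{144} \cdot 209\right) - 41083} = \frac{\left(-7305 + 3208\right) + 49243}{\left(\frac{11}{144} + \frac{209}{144}\right) - 41083} = \frac{-4097 + 49243}{\frac{55}{36} - 41083} = \frac{45146}{- \frac{1478933}{36}} = 45146 \left(- \frac{36}{1478933}\right) = - \frac{1625256}{1478933}$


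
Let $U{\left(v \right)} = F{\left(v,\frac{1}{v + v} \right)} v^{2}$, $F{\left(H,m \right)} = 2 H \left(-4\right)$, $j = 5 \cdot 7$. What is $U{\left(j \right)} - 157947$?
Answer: $-500947$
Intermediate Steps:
$j = 35$
$F{\left(H,m \right)} = - 8 H$
$U{\left(v \right)} = - 8 v^{3}$ ($U{\left(v \right)} = - 8 v v^{2} = - 8 v^{3}$)
$U{\left(j \right)} - 157947 = - 8 \cdot 35^{3} - 157947 = \left(-8\right) 42875 - 157947 = -343000 - 157947 = -500947$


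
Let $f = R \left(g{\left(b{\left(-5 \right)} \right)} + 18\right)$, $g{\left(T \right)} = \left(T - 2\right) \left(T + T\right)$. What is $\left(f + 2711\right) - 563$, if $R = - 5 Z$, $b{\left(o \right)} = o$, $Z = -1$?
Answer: $2588$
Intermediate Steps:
$R = 5$ ($R = \left(-5\right) \left(-1\right) = 5$)
$g{\left(T \right)} = 2 T \left(-2 + T\right)$ ($g{\left(T \right)} = \left(-2 + T\right) 2 T = 2 T \left(-2 + T\right)$)
$f = 440$ ($f = 5 \left(2 \left(-5\right) \left(-2 - 5\right) + 18\right) = 5 \left(2 \left(-5\right) \left(-7\right) + 18\right) = 5 \left(70 + 18\right) = 5 \cdot 88 = 440$)
$\left(f + 2711\right) - 563 = \left(440 + 2711\right) - 563 = 3151 - 563 = 2588$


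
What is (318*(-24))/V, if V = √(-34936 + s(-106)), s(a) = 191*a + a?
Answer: 1908*I*√13822/6911 ≈ 32.458*I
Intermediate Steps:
s(a) = 192*a
V = 2*I*√13822 (V = √(-34936 + 192*(-106)) = √(-34936 - 20352) = √(-55288) = 2*I*√13822 ≈ 235.13*I)
(318*(-24))/V = (318*(-24))/((2*I*√13822)) = -(-1908)*I*√13822/6911 = 1908*I*√13822/6911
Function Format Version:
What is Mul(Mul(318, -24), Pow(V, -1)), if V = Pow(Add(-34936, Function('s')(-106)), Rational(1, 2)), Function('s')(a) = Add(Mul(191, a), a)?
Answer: Mul(Rational(1908, 6911), I, Pow(13822, Rational(1, 2))) ≈ Mul(32.458, I)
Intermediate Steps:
Function('s')(a) = Mul(192, a)
V = Mul(2, I, Pow(13822, Rational(1, 2))) (V = Pow(Add(-34936, Mul(192, -106)), Rational(1, 2)) = Pow(Add(-34936, -20352), Rational(1, 2)) = Pow(-55288, Rational(1, 2)) = Mul(2, I, Pow(13822, Rational(1, 2))) ≈ Mul(235.13, I))
Mul(Mul(318, -24), Pow(V, -1)) = Mul(Mul(318, -24), Pow(Mul(2, I, Pow(13822, Rational(1, 2))), -1)) = Mul(-7632, Mul(Rational(-1, 27644), I, Pow(13822, Rational(1, 2)))) = Mul(Rational(1908, 6911), I, Pow(13822, Rational(1, 2)))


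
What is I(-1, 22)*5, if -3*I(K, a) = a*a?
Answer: -2420/3 ≈ -806.67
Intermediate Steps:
I(K, a) = -a²/3 (I(K, a) = -a*a/3 = -a²/3)
I(-1, 22)*5 = -⅓*22²*5 = -⅓*484*5 = -484/3*5 = -2420/3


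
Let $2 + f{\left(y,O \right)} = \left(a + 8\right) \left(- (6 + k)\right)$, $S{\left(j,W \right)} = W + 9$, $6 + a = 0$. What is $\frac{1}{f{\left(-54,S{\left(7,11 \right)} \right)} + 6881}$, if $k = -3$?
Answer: $\frac{1}{6873} \approx 0.0001455$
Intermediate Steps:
$a = -6$ ($a = -6 + 0 = -6$)
$S{\left(j,W \right)} = 9 + W$
$f{\left(y,O \right)} = -8$ ($f{\left(y,O \right)} = -2 + \left(-6 + 8\right) \left(- (6 - 3)\right) = -2 + 2 \left(\left(-1\right) 3\right) = -2 + 2 \left(-3\right) = -2 - 6 = -8$)
$\frac{1}{f{\left(-54,S{\left(7,11 \right)} \right)} + 6881} = \frac{1}{-8 + 6881} = \frac{1}{6873}$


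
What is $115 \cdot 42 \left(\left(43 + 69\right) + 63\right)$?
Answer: $845250$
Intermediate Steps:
$115 \cdot 42 \left(\left(43 + 69\right) + 63\right) = 4830 \left(112 + 63\right) = 4830 \cdot 175 = 845250$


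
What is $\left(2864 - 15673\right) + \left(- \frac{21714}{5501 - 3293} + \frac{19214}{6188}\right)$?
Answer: $- \frac{561226413}{43792} \approx -12816.0$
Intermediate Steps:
$\left(2864 - 15673\right) + \left(- \frac{21714}{5501 - 3293} + \frac{19214}{6188}\right) = \left(2864 - 15673\right) + \left(- \frac{21714}{2208} + 19214 \cdot \frac{1}{6188}\right) = -12809 + \left(\left(-21714\right) \frac{1}{2208} + \frac{739}{238}\right) = -12809 + \left(- \frac{3619}{368} + \frac{739}{238}\right) = -12809 - \frac{294685}{43792} = - \frac{561226413}{43792}$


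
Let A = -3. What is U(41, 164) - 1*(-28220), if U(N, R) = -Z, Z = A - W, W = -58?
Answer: 28165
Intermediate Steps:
Z = 55 (Z = -3 - 1*(-58) = -3 + 58 = 55)
U(N, R) = -55 (U(N, R) = -1*55 = -55)
U(41, 164) - 1*(-28220) = -55 - 1*(-28220) = -55 + 28220 = 28165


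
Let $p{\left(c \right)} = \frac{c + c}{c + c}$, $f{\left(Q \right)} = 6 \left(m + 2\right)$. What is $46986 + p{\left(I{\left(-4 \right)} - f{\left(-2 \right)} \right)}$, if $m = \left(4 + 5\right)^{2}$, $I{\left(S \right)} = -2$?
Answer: $46987$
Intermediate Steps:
$m = 81$ ($m = 9^{2} = 81$)
$f{\left(Q \right)} = 498$ ($f{\left(Q \right)} = 6 \left(81 + 2\right) = 6 \cdot 83 = 498$)
$p{\left(c \right)} = 1$ ($p{\left(c \right)} = \frac{2 c}{2 c} = 2 c \frac{1}{2 c} = 1$)
$46986 + p{\left(I{\left(-4 \right)} - f{\left(-2 \right)} \right)} = 46986 + 1 = 46987$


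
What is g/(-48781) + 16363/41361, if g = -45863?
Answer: 2695143046/2017630941 ≈ 1.3358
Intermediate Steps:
g/(-48781) + 16363/41361 = -45863/(-48781) + 16363/41361 = -45863*(-1/48781) + 16363*(1/41361) = 45863/48781 + 16363/41361 = 2695143046/2017630941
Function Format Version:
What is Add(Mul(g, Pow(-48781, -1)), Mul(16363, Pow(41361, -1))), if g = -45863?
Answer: Rational(2695143046, 2017630941) ≈ 1.3358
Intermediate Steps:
Add(Mul(g, Pow(-48781, -1)), Mul(16363, Pow(41361, -1))) = Add(Mul(-45863, Pow(-48781, -1)), Mul(16363, Pow(41361, -1))) = Add(Mul(-45863, Rational(-1, 48781)), Mul(16363, Rational(1, 41361))) = Add(Rational(45863, 48781), Rational(16363, 41361)) = Rational(2695143046, 2017630941)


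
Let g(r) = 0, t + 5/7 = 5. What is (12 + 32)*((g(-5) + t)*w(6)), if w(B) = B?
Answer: 7920/7 ≈ 1131.4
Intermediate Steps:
t = 30/7 (t = -5/7 + 5 = 30/7 ≈ 4.2857)
(12 + 32)*((g(-5) + t)*w(6)) = (12 + 32)*((0 + 30/7)*6) = 44*((30/7)*6) = 44*(180/7) = 7920/7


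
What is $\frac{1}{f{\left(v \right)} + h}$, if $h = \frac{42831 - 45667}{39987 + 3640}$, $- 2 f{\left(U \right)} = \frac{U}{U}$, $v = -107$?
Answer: $- \frac{87254}{49299} \approx -1.7699$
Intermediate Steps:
$f{\left(U \right)} = - \frac{1}{2}$ ($f{\left(U \right)} = - \frac{U \frac{1}{U}}{2} = \left(- \frac{1}{2}\right) 1 = - \frac{1}{2}$)
$h = - \frac{2836}{43627} \approx -0.065006$
$\frac{1}{f{\left(v \right)} + h} = \frac{1}{- \frac{1}{2} - \frac{2836}{43627}} = \frac{1}{- \frac{49299}{87254}} = - \frac{87254}{49299}$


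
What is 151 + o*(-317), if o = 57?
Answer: -17918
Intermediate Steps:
151 + o*(-317) = 151 + 57*(-317) = 151 - 18069 = -17918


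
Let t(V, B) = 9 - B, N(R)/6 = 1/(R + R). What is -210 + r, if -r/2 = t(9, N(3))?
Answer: -226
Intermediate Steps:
N(R) = 3/R (N(R) = 6/(R + R) = 6/((2*R)) = 6*(1/(2*R)) = 3/R)
r = -16 (r = -2*(9 - 3/3) = -2*(9 - 1*1) = -2*(9 - 1) = -2*8 = -16)
-210 + r = -210 - 16 = -226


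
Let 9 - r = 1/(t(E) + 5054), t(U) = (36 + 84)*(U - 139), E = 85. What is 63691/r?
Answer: 90823366/12835 ≈ 7076.2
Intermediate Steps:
t(U) = -16680 + 120*U (t(U) = 120*(-139 + U) = -16680 + 120*U)
r = 12835/1426 (r = 9 - 1/((-16680 + 120*85) + 5054) = 9 - 1/((-16680 + 10200) + 5054) = 9 - 1/(-6480 + 5054) = 9 - 1/(-1426) = 9 - 1*(-1/1426) = 9 + 1/1426 = 12835/1426 ≈ 9.0007)
63691/r = 63691/(12835/1426) = 63691*(1426/12835) = 90823366/12835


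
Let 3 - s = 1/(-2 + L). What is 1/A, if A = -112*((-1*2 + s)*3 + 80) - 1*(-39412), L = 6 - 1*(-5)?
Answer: 3/90460 ≈ 3.3164e-5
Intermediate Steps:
L = 11 (L = 6 + 5 = 11)
s = 26/9 (s = 3 - 1/(-2 + 11) = 3 - 1/9 = 3 - 1*⅑ = 3 - ⅑ = 26/9 ≈ 2.8889)
A = 90460/3 (A = -112*((-1*2 + 26/9)*3 + 80) - 1*(-39412) = -112*((-2 + 26/9)*3 + 80) + 39412 = -112*((8/9)*3 + 80) + 39412 = -112*(8/3 + 80) + 39412 = -112*248/3 + 39412 = -27776/3 + 39412 = 90460/3 ≈ 30153.)
1/A = 1/(90460/3) = 3/90460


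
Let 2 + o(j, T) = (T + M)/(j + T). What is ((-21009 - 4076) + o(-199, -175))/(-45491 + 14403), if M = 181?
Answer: 20221/25058 ≈ 0.80697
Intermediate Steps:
o(j, T) = -2 + (181 + T)/(T + j) (o(j, T) = -2 + (T + 181)/(j + T) = -2 + (181 + T)/(T + j))
((-21009 - 4076) + o(-199, -175))/(-45491 + 14403) = ((-21009 - 4076) + (181 - 1*(-175) - 2*(-199))/(-175 - 199))/(-45491 + 14403) = (-25085 + (181 + 175 + 398)/(-374))/(-31088) = (-25085 - 1/374*754)*(-1/31088) = (-25085 - 377/187)*(-1/31088) = -4691272/187*(-1/31088) = 20221/25058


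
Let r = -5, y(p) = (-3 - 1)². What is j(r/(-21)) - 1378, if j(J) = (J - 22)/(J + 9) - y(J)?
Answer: -270893/194 ≈ -1396.4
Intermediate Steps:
y(p) = 16 (y(p) = (-4)² = 16)
j(J) = -16 + (-22 + J)/(9 + J) (j(J) = (J - 22)/(J + 9) - 1*16 = (-22 + J)/(9 + J) - 16 = -16 + (-22 + J)/(9 + J))
j(r/(-21)) - 1378 = (-166 - (-75)/(-21))/(9 - 5/(-21)) - 1378 = (-166 - (-75)*(-1)/21)/(9 - 5*(-1/21)) - 1378 = (-166 - 15*5/21)/(9 + 5/21) - 1378 = (-166 - 25/7)/(194/21) - 1378 = (21/194)*(-1187/7) - 1378 = -3561/194 - 1378 = -270893/194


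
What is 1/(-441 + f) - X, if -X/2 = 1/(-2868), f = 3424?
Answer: -1549/4277622 ≈ -0.00036212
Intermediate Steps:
X = 1/1434 (X = -2/(-2868) = -2*(-1/2868) = 1/1434 ≈ 0.00069735)
1/(-441 + f) - X = 1/(-441 + 3424) - 1*1/1434 = 1/2983 - 1/1434 = -1549/4277622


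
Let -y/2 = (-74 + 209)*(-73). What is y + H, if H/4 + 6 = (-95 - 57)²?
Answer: 112102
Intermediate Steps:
H = 92392 (H = -24 + 4*(-95 - 57)² = -24 + 4*(-152)² = -24 + 4*23104 = -24 + 92416 = 92392)
y = 19710 (y = -2*(-74 + 209)*(-73) = -270*(-73) = -2*(-9855) = 19710)
y + H = 19710 + 92392 = 112102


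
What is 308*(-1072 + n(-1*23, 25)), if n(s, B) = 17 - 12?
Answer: -328636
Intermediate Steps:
n(s, B) = 5
308*(-1072 + n(-1*23, 25)) = 308*(-1072 + 5) = 308*(-1067) = -328636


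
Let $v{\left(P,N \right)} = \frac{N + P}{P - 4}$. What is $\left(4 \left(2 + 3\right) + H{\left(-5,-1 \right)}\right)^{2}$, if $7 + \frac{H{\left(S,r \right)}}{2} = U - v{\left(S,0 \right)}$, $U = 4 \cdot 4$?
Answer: $\frac{110224}{81} \approx 1360.8$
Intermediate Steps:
$U = 16$
$v{\left(P,N \right)} = \frac{N + P}{-4 + P}$
$H{\left(S,r \right)} = 18 - \frac{2 S}{-4 + S}$ ($H{\left(S,r \right)} = -14 + 2 \left(16 - \frac{0 + S}{-4 + S}\right) = -14 + 2 \left(16 - \frac{S}{-4 + S}\right) = -14 - \left(-32 + \frac{2 S}{-4 + S}\right) = 18 - \frac{2 S}{-4 + S}$)
$\left(4 \left(2 + 3\right) + H{\left(-5,-1 \right)}\right)^{2} = \left(4 \left(2 + 3\right) + \frac{8 \left(-9 + 2 \left(-5\right)\right)}{-4 - 5}\right)^{2} = \left(4 \cdot 5 + \frac{8 \left(-9 - 10\right)}{-9}\right)^{2} = \left(20 + 8 \left(- \frac{1}{9}\right) \left(-19\right)\right)^{2} = \left(20 + \frac{152}{9}\right)^{2} = \left(\frac{332}{9}\right)^{2} = \frac{110224}{81}$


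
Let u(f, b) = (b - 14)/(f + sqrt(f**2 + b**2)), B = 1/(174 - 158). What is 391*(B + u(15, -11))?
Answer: 2393311/1936 - 9775*sqrt(346)/121 ≈ -266.48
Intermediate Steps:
B = 1/16 ≈ 0.062500
u(f, b) = (-14 + b)/(f + sqrt(b**2 + f**2))
391*(B + u(15, -11)) = 391*(1/16 + (-14 - 11)/(15 + sqrt((-11)**2 + 15**2))) = 391*(1/16 - 25/(15 + sqrt(121 + 225))) = 391*(1/16 - 25/(15 + sqrt(346))) = 391/16 - 9775/(15 + sqrt(346))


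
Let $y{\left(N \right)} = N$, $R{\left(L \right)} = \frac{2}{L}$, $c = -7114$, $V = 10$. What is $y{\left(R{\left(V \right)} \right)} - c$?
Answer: $\frac{35571}{5} \approx 7114.2$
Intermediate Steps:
$y{\left(R{\left(V \right)} \right)} - c = \frac{2}{10} - -7114 = 2 \cdot \frac{1}{10} + 7114 = \frac{1}{5} + 7114 = \frac{35571}{5}$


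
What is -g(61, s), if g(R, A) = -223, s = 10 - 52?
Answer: 223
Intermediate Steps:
s = -42
-g(61, s) = -1*(-223) = 223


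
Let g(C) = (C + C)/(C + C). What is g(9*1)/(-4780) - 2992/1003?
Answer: -841339/282020 ≈ -2.9833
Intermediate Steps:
g(C) = 1 (g(C) = (2*C)/((2*C)) = (2*C)*(1/(2*C)) = 1)
g(9*1)/(-4780) - 2992/1003 = 1/(-4780) - 2992/1003 = 1*(-1/4780) - 2992*1/1003 = -1/4780 - 176/59 = -841339/282020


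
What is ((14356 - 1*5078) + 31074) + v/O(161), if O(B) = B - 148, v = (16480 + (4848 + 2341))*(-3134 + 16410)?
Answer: 314754220/13 ≈ 2.4212e+7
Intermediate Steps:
v = 314229644 (v = (16480 + 7189)*13276 = 23669*13276 = 314229644)
O(B) = -148 + B
((14356 - 1*5078) + 31074) + v/O(161) = ((14356 - 1*5078) + 31074) + 314229644/(-148 + 161) = ((14356 - 5078) + 31074) + 314229644/13 = (9278 + 31074) + 314229644*(1/13) = 40352 + 314229644/13 = 314754220/13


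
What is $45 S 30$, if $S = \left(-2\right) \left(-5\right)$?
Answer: $13500$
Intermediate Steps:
$S = 10$
$45 S 30 = 45 \cdot 10 \cdot 30 = 450 \cdot 30 = 13500$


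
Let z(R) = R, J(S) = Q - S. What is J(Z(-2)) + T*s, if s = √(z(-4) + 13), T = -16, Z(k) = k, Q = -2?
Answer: -48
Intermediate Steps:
J(S) = -2 - S
s = 3 (s = √(-4 + 13) = √9 = 3)
J(Z(-2)) + T*s = (-2 - 1*(-2)) - 16*3 = (-2 + 2) - 48 = 0 - 48 = -48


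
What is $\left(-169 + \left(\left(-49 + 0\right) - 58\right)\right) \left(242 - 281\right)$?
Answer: $10764$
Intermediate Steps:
$\left(-169 + \left(\left(-49 + 0\right) - 58\right)\right) \left(242 - 281\right) = \left(-169 - 107\right) \left(-39\right) = \left(-276\right) \left(-39\right) = 10764$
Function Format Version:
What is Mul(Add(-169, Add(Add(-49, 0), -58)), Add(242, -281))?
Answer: 10764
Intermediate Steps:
Mul(Add(-169, Add(Add(-49, 0), -58)), Add(242, -281)) = Mul(Add(-169, Add(-49, -58)), -39) = Mul(Add(-169, -107), -39) = Mul(-276, -39) = 10764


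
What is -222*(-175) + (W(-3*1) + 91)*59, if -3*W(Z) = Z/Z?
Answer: 132598/3 ≈ 44199.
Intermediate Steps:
W(Z) = -⅓ (W(Z) = -Z/(3*Z) = -⅓*1 = -⅓)
-222*(-175) + (W(-3*1) + 91)*59 = -222*(-175) + (-⅓ + 91)*59 = 38850 + (272/3)*59 = 38850 + 16048/3 = 132598/3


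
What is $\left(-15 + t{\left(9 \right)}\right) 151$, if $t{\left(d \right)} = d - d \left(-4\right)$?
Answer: $4530$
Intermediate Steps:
$t{\left(d \right)} = 5 d$ ($t{\left(d \right)} = d - - 4 d = d + 4 d = 5 d$)
$\left(-15 + t{\left(9 \right)}\right) 151 = \left(-15 + 5 \cdot 9\right) 151 = \left(-15 + 45\right) 151 = 30 \cdot 151 = 4530$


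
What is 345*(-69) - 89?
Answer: -23894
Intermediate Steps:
345*(-69) - 89 = -23805 - 89 = -23894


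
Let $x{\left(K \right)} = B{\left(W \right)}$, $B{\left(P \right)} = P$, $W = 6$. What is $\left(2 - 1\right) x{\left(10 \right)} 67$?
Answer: $402$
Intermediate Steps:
$x{\left(K \right)} = 6$
$\left(2 - 1\right) x{\left(10 \right)} 67 = \left(2 - 1\right) 6 \cdot 67 = 1 \cdot 6 \cdot 67 = 6 \cdot 67 = 402$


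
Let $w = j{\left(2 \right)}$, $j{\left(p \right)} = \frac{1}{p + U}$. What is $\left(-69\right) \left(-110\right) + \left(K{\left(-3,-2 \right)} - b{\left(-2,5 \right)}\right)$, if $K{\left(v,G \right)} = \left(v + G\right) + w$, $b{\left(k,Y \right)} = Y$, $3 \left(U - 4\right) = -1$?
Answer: $\frac{128863}{17} \approx 7580.2$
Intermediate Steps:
$U = \frac{11}{3}$ ($U = 4 + \frac{1}{3} \left(-1\right) = 4 - \frac{1}{3} = \frac{11}{3} \approx 3.6667$)
$j{\left(p \right)} = \frac{1}{\frac{11}{3} + p}$ ($j{\left(p \right)} = \frac{1}{p + \frac{11}{3}} = \frac{1}{\frac{11}{3} + p}$)
$w = \frac{3}{17}$ ($w = \frac{3}{11 + 3 \cdot 2} = \frac{3}{11 + 6} = \frac{3}{17} \approx 0.17647$)
$K{\left(v,G \right)} = \frac{3}{17} + G + v$ ($K{\left(v,G \right)} = \left(v + G\right) + \frac{3}{17} = \left(G + v\right) + \frac{3}{17} = \frac{3}{17} + G + v$)
$\left(-69\right) \left(-110\right) + \left(K{\left(-3,-2 \right)} - b{\left(-2,5 \right)}\right) = \left(-69\right) \left(-110\right) - \frac{167}{17} = 7590 - \frac{167}{17} = \frac{128863}{17}$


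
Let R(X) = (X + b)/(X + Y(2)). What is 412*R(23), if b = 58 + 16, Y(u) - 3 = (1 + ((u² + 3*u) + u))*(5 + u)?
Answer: 39964/117 ≈ 341.57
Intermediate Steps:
Y(u) = 3 + (5 + u)*(1 + u² + 4*u) (Y(u) = 3 + (1 + ((u² + 3*u) + u))*(5 + u) = 3 + (1 + (u² + 4*u))*(5 + u) = 3 + (1 + u² + 4*u)*(5 + u) = 3 + (5 + u)*(1 + u² + 4*u))
b = 74
R(X) = (74 + X)/(94 + X) (R(X) = (X + 74)/(X + (8 + 2³ + 9*2² + 21*2)) = (74 + X)/(X + (8 + 8 + 9*4 + 42)) = (74 + X)/(X + (8 + 8 + 36 + 42)) = (74 + X)/(X + 94) = (74 + X)/(94 + X))
412*R(23) = 412*((74 + 23)/(94 + 23)) = 412*(97/117) = 39964/117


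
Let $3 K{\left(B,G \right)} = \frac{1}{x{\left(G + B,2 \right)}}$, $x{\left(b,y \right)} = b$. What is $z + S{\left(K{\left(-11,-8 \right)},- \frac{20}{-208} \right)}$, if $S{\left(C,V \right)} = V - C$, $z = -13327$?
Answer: $- \frac{39500891}{2964} \approx -13327.0$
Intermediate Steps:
$K{\left(B,G \right)} = \frac{1}{3 \left(B + G\right)}$ ($K{\left(B,G \right)} = \frac{1}{3 \left(G + B\right)} = \frac{1}{3 \left(B + G\right)}$)
$z + S{\left(K{\left(-11,-8 \right)},- \frac{20}{-208} \right)} = -13327 - \left(- \frac{5}{52} + \frac{1}{3 \left(-11 - 8\right)}\right) = -13327 - \left(- \frac{5}{52} + \frac{1}{3 \left(-19\right)}\right) = -13327 + \left(\frac{5}{52} - \frac{1}{3} \left(- \frac{1}{19}\right)\right) = -13327 + \left(\frac{5}{52} - - \frac{1}{57}\right) = -13327 + \left(\frac{5}{52} + \frac{1}{57}\right) = -13327 + \frac{337}{2964} = - \frac{39500891}{2964}$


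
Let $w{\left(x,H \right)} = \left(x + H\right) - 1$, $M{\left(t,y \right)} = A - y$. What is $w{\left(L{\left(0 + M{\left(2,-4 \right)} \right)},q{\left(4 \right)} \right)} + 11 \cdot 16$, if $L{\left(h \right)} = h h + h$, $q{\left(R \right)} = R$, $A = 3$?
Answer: $235$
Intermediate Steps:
$M{\left(t,y \right)} = 3 - y$
$L{\left(h \right)} = h + h^{2}$ ($L{\left(h \right)} = h^{2} + h = h + h^{2}$)
$w{\left(x,H \right)} = -1 + H + x$ ($w{\left(x,H \right)} = \left(H + x\right) - 1 = -1 + H + x$)
$w{\left(L{\left(0 + M{\left(2,-4 \right)} \right)},q{\left(4 \right)} \right)} + 11 \cdot 16 = \left(-1 + 4 + \left(0 + \left(3 - -4\right)\right) \left(1 + \left(0 + \left(3 - -4\right)\right)\right)\right) + 11 \cdot 16 = \left(-1 + 4 + \left(0 + \left(3 + 4\right)\right) \left(1 + \left(0 + \left(3 + 4\right)\right)\right)\right) + 176 = \left(-1 + 4 + \left(0 + 7\right) \left(1 + \left(0 + 7\right)\right)\right) + 176 = \left(-1 + 4 + 7 \left(1 + 7\right)\right) + 176 = \left(-1 + 4 + 7 \cdot 8\right) + 176 = \left(-1 + 4 + 56\right) + 176 = 59 + 176 = 235$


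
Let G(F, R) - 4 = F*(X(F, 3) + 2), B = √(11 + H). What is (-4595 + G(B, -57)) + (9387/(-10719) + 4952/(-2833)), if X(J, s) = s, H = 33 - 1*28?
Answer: -15431877464/3374103 ≈ -4573.6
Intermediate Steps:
H = 5 (H = 33 - 28 = 5)
B = 4 (B = √(11 + 5) = √16 = 4)
G(F, R) = 4 + 5*F (G(F, R) = 4 + F*(3 + 2) = 4 + F*5 = 4 + 5*F)
(-4595 + G(B, -57)) + (9387/(-10719) + 4952/(-2833)) = (-4595 + (4 + 5*4)) + (9387/(-10719) + 4952/(-2833)) = (-4595 + (4 + 20)) + (9387*(-1/10719) + 4952*(-1/2833)) = (-4595 + 24) + (-1043/1191 - 4952/2833) = -4571 - 8852651/3374103 = -15431877464/3374103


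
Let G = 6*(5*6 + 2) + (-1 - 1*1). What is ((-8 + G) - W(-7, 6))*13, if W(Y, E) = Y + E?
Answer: 2379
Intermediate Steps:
W(Y, E) = E + Y
G = 190 (G = 6*(30 + 2) + (-1 - 1) = 6*32 - 2 = 192 - 2 = 190)
((-8 + G) - W(-7, 6))*13 = ((-8 + 190) - (6 - 7))*13 = (182 - 1*(-1))*13 = (182 + 1)*13 = 183*13 = 2379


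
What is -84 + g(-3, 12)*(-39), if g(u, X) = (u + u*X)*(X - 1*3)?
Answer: 13605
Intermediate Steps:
g(u, X) = (-3 + X)*(u + X*u) (g(u, X) = (u + X*u)*(X - 3) = (u + X*u)*(-3 + X) = (-3 + X)*(u + X*u))
-84 + g(-3, 12)*(-39) = -84 - 3*(-3 + 12² - 2*12)*(-39) = -84 - 3*(-3 + 144 - 24)*(-39) = -84 - 3*117*(-39) = -84 - 351*(-39) = -84 + 13689 = 13605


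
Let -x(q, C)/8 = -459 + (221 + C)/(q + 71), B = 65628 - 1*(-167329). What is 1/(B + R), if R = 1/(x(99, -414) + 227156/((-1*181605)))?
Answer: 2272137736/529310391182809 ≈ 4.2926e-6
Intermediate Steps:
B = 232957 (B = 65628 + 167329 = 232957)
x(q, C) = 3672 - 8*(221 + C)/(71 + q) (x(q, C) = -8*(-459 + (221 + C)/(q + 71)) = -8*(-459 + (221 + C)/(71 + q)) = 3672 - 8*(221 + C)/(71 + q))
R = 617457/2272137736 (R = 1/(8*(32368 - 1*(-414) + 459*99)/(71 + 99) + 227156/((-1*181605))) = 1/(8*(32368 + 414 + 45441)/170 + 227156/(-181605)) = 1/(8*(1/170)*78223 + 227156*(-1/181605)) = 1/(312892/85 - 227156/181605) = 1/(2272137736/617457) = 617457/2272137736 ≈ 0.00027175)
1/(B + R) = 1/(232957 + 617457/2272137736) = 1/(529310391182809/2272137736) = 2272137736/529310391182809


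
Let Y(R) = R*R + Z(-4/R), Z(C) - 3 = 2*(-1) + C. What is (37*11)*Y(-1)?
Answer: 2442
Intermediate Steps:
Z(C) = 1 + C (Z(C) = 3 + (2*(-1) + C) = 3 + (-2 + C) = 1 + C)
Y(R) = 1 + R² - 4/R (Y(R) = R*R + (1 - 4/R) = R² + (1 - 4/R) = 1 + R² - 4/R)
(37*11)*Y(-1) = (37*11)*((-4 - 1 + (-1)³)/(-1)) = 407*(-(-4 - 1 - 1)) = 407*(-1*(-6)) = 407*6 = 2442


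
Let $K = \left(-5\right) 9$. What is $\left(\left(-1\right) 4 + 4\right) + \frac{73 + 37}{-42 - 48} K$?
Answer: $55$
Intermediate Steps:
$K = -45$
$\left(\left(-1\right) 4 + 4\right) + \frac{73 + 37}{-42 - 48} K = \left(\left(-1\right) 4 + 4\right) + \frac{73 + 37}{-42 - 48} \left(-45\right) = \left(-4 + 4\right) + \frac{110}{-90} \left(-45\right) = 0 + 110 \left(- \frac{1}{90}\right) \left(-45\right) = 0 - -55 = 0 + 55 = 55$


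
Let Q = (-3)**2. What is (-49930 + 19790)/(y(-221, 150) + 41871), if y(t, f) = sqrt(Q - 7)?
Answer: -1261991940/1753180639 + 30140*sqrt(2)/1753180639 ≈ -0.71981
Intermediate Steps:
Q = 9
y(t, f) = sqrt(2) (y(t, f) = sqrt(9 - 7) = sqrt(2))
(-49930 + 19790)/(y(-221, 150) + 41871) = (-49930 + 19790)/(sqrt(2) + 41871) = -30140/(41871 + sqrt(2))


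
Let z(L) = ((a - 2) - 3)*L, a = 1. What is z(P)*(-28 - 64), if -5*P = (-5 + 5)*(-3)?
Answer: 0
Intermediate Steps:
P = 0 (P = -(-5 + 5)*(-3)/5 = -0*(-3) = -1/5*0 = 0)
z(L) = -4*L (z(L) = ((1 - 2) - 3)*L = (-1 - 3)*L = -4*L)
z(P)*(-28 - 64) = (-4*0)*(-28 - 64) = 0*(-92) = 0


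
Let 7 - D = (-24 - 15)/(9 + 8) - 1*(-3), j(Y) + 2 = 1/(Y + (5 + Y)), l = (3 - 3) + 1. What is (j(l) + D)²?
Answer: 278784/14161 ≈ 19.687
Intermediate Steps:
l = 1 (l = 0 + 1 = 1)
j(Y) = -2 + 1/(5 + 2*Y) (j(Y) = -2 + 1/(Y + (5 + Y)) = -2 + 1/(5 + 2*Y))
D = 107/17 (D = 7 - ((-24 - 15)/(9 + 8) - 1*(-3)) = 7 - (-39/17 + 3) = 7 - 1*12/17 = 7 - 12/17 = 107/17 ≈ 6.2941)
(j(l) + D)² = ((-9 - 4*1)/(5 + 2*1) + 107/17)² = ((-9 - 4)/(5 + 2) + 107/17)² = (-13/7 + 107/17)² = (528/119)² = 278784/14161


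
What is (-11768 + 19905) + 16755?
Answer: 24892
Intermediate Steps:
(-11768 + 19905) + 16755 = 8137 + 16755 = 24892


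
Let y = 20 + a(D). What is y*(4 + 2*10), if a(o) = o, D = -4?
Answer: 384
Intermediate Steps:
y = 16 (y = 20 - 4 = 16)
y*(4 + 2*10) = 16*(4 + 2*10) = 16*(4 + 20) = 16*24 = 384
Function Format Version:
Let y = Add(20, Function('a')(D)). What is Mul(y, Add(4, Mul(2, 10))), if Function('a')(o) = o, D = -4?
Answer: 384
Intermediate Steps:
y = 16 (y = Add(20, -4) = 16)
Mul(y, Add(4, Mul(2, 10))) = Mul(16, Add(4, Mul(2, 10))) = Mul(16, Add(4, 20)) = Mul(16, 24) = 384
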